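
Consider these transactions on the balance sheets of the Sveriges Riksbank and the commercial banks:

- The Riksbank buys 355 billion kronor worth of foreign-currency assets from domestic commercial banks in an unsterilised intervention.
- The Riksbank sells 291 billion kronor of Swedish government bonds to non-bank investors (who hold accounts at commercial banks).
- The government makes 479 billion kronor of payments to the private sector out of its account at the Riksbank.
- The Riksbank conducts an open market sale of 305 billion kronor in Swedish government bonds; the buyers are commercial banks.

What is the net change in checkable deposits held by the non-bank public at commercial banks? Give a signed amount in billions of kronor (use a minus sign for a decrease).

Riksbank balance sheet:
  Assets:      Securities −596B, Foreign assets +355B
  Liabilities: Bank reserves +238B, Government deposits −479B
Commercial banking system:
  Assets:      Reserves at CB +238B, Securities +305B, Foreign assets −355B
  Liabilities: Checkable deposits +188B
So the change in checkable deposits held by the non-bank public at commercial banks is +188 billion.

+188 billion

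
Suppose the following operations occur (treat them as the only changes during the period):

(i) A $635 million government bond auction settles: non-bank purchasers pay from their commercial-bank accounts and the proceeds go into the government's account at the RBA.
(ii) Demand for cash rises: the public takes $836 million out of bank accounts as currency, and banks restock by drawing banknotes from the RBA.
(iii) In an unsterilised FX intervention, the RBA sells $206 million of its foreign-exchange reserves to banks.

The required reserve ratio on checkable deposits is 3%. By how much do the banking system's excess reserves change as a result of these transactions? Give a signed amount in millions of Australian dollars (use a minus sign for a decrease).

Government account inflow $635 million: reserves −$635M, deposits −$635M.
Currency withdrawal $836 million: reserves −$836M, deposits −$836M.
FX sale $206 million: reserves −$206M, deposits 0.
Totals: Δreserves = −$1677M, Δdeposits = −$1471M.
Δrequired reserves = 3% × −$1471M = −$44.13M.
Δexcess reserves = Δreserves − Δrequired = −$1677M − (−$44.13M) = -$1632.87 million.

-$1632.87 million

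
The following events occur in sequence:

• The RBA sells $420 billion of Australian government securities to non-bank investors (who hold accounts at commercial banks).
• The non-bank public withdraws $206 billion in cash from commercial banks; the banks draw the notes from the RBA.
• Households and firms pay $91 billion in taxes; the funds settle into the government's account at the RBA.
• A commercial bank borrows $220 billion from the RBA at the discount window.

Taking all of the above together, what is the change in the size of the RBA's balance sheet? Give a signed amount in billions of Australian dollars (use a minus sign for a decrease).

-$200 billion

Asset sale (to non-banks) $420 billion: an RBA asset is shed → −$420B.
Currency withdrawal $206 billion: only the composition of liabilities changes → 0.
Government account inflow $91 billion: only the composition of liabilities changes → 0.
Discount-window loan $220 billion: an RBA asset is acquired → +$220B.
Net: −420 + 0 + 0 + 220 = -$200 billion.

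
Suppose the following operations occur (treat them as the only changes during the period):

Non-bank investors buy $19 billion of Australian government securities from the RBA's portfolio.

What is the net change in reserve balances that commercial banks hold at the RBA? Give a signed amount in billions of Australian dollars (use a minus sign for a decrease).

-$19 billion

RBA balance sheet:
  Assets:      Securities −$19B
  Liabilities: Bank reserves −$19B
Commercial banking system:
  Assets:      Reserves at CB −$19B
  Liabilities: Checkable deposits −$19B
So the change in reserve balances that commercial banks hold at the RBA is -$19 billion.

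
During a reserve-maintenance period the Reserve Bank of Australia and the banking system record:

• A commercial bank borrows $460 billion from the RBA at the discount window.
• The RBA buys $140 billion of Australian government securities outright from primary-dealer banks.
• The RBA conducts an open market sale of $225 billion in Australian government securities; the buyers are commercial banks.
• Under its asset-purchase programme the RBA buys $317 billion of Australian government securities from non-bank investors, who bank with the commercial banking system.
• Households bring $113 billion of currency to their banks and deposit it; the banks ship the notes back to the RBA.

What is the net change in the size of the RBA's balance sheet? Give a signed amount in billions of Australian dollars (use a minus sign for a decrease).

+$692 billion

RBA balance sheet:
  Assets:      Securities +$232B, Loans to banks +$460B
  Liabilities: Bank reserves +$805B, Currency in circulation −$113B
Commercial banking system:
  Assets:      Reserves at CB +$805B, Securities +$85B
  Liabilities: Checkable deposits +$430B, Borrowings from CB +$460B
Change in total RBA assets = +$692 billion.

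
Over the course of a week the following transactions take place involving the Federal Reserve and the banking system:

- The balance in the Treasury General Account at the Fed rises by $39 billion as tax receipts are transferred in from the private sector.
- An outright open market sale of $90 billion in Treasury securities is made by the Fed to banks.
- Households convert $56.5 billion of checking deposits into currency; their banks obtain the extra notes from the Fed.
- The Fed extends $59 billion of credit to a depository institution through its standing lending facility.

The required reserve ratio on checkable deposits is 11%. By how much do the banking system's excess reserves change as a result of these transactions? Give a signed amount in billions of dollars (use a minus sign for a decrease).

Government account inflow $39 billion: reserves −$39B, deposits −$39B.
OMO sale (to banks) $90 billion: reserves −$90B, deposits 0.
Currency withdrawal $56.5 billion: reserves −$56.5B, deposits −$56.5B.
Discount-window loan $59 billion: reserves +$59B, deposits 0.
Totals: Δreserves = −$126.5B, Δdeposits = −$95.5B.
Δrequired reserves = 11% × −$95.5B = −$10.505B.
Δexcess reserves = Δreserves − Δrequired = −$126.5B − (−$10.505B) = -$115.995 billion.

-$115.995 billion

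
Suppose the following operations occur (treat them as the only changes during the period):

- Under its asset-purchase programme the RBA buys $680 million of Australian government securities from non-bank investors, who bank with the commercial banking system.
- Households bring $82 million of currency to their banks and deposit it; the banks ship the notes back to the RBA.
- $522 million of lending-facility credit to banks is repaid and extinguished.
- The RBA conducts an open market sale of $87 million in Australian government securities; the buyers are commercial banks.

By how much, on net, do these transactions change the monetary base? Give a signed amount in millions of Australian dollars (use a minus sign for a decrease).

+$71 million

RBA balance sheet:
  Assets:      Securities +$593M, Loans to banks −$522M
  Liabilities: Bank reserves +$153M, Currency in circulation −$82M
Monetary base = currency + reserves: −$82M + (+$153M) = +$71 million.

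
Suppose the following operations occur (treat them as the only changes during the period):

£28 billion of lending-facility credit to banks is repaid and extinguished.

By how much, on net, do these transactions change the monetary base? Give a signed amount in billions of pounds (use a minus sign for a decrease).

-£28 billion

Bank of England balance sheet:
  Assets:      Loans to banks −£28B
  Liabilities: Bank reserves −£28B
Monetary base = currency + reserves: 0 + (−£28B) = -£28 billion.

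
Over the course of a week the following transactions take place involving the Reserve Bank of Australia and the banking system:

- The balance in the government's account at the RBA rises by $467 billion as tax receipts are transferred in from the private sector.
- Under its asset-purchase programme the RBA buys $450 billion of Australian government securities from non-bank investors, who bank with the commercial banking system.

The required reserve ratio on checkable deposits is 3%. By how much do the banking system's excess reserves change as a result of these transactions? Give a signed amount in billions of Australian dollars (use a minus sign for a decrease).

Government account inflow $467 billion: reserves −$467B, deposits −$467B.
Asset purchase (from non-banks) $450 billion: reserves +$450B, deposits +$450B.
Totals: Δreserves = −$17B, Δdeposits = −$17B.
Δrequired reserves = 3% × −$17B = −$0.51B.
Δexcess reserves = Δreserves − Δrequired = −$17B − (−$0.51B) = -$16.49 billion.

-$16.49 billion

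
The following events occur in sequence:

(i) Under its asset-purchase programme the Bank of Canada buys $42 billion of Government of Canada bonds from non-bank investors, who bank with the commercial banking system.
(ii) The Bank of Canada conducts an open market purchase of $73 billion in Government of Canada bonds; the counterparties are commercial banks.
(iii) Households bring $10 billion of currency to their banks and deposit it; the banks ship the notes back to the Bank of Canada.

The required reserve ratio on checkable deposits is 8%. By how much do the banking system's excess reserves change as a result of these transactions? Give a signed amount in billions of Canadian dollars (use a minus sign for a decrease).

+$120.84 billion

Asset purchase (from non-banks) $42 billion: reserves +$42B, deposits +$42B.
OMO purchase (from banks) $73 billion: reserves +$73B, deposits 0.
Currency deposit $10 billion: reserves +$10B, deposits +$10B.
Totals: Δreserves = +$125B, Δdeposits = +$52B.
Δrequired reserves = 8% × +$52B = +$4.16B.
Δexcess reserves = Δreserves − Δrequired = +$125B − (+$4.16B) = +$120.84 billion.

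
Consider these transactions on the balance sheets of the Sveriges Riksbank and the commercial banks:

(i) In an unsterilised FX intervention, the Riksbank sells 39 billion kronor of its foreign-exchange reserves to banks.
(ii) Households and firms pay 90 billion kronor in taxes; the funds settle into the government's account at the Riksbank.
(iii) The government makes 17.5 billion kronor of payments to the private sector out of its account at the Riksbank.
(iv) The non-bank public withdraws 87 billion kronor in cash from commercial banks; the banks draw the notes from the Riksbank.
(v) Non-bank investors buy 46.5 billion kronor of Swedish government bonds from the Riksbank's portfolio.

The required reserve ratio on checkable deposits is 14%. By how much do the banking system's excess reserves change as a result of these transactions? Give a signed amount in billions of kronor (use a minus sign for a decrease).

FX sale 39 billion kronor: reserves −39B, deposits 0.
Government account inflow 90 billion kronor: reserves −90B, deposits −90B.
Government spending 17.5 billion kronor: reserves +17.5B, deposits +17.5B.
Currency withdrawal 87 billion kronor: reserves −87B, deposits −87B.
Asset sale (to non-banks) 46.5 billion kronor: reserves −46.5B, deposits −46.5B.
Totals: Δreserves = −245B, Δdeposits = −206B.
Δrequired reserves = 14% × −206B = −28.84B.
Δexcess reserves = Δreserves − Δrequired = −245B − (−28.84B) = -216.16 billion.

-216.16 billion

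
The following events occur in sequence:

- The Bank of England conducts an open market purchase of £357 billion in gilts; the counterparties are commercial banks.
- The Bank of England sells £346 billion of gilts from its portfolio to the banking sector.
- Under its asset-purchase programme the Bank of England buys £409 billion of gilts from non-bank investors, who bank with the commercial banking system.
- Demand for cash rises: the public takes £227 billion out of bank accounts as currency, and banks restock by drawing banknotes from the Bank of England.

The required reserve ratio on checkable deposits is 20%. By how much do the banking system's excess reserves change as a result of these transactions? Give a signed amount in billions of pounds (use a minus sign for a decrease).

+£156.6 billion

OMO purchase (from banks) £357 billion: reserves +£357B, deposits 0.
OMO sale (to banks) £346 billion: reserves −£346B, deposits 0.
Asset purchase (from non-banks) £409 billion: reserves +£409B, deposits +£409B.
Currency withdrawal £227 billion: reserves −£227B, deposits −£227B.
Totals: Δreserves = +£193B, Δdeposits = +£182B.
Δrequired reserves = 20% × +£182B = +£36.4B.
Δexcess reserves = Δreserves − Δrequired = +£193B − (+£36.4B) = +£156.6 billion.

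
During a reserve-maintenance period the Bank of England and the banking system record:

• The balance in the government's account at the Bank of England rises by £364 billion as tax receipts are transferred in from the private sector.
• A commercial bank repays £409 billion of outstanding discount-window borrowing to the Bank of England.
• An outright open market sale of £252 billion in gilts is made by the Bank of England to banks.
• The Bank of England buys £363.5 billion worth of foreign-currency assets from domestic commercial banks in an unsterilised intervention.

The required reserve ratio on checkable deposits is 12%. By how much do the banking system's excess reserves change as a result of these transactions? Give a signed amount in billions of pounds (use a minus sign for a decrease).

-£617.82 billion

Government account inflow £364 billion: reserves −£364B, deposits −£364B.
Discount-window repayment £409 billion: reserves −£409B, deposits 0.
OMO sale (to banks) £252 billion: reserves −£252B, deposits 0.
FX purchase £363.5 billion: reserves +£363.5B, deposits 0.
Totals: Δreserves = −£661.5B, Δdeposits = −£364B.
Δrequired reserves = 12% × −£364B = −£43.68B.
Δexcess reserves = Δreserves − Δrequired = −£661.5B − (−£43.68B) = -£617.82 billion.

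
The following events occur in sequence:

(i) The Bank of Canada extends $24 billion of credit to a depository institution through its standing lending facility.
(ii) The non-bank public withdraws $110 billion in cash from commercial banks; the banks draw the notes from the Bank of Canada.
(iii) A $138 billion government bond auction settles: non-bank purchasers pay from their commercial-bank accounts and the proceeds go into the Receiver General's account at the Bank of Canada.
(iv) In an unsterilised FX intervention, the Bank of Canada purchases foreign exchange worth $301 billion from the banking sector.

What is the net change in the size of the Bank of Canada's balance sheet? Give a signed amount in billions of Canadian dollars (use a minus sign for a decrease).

Bank of Canada balance sheet:
  Assets:      Loans to banks +$24B, Foreign assets +$301B
  Liabilities: Bank reserves +$77B, Currency in circulation +$110B, Government deposits +$138B
Commercial banking system:
  Assets:      Reserves at CB +$77B, Foreign assets −$301B
  Liabilities: Checkable deposits −$248B, Borrowings from CB +$24B
Change in total Bank of Canada assets = +$325 billion.

+$325 billion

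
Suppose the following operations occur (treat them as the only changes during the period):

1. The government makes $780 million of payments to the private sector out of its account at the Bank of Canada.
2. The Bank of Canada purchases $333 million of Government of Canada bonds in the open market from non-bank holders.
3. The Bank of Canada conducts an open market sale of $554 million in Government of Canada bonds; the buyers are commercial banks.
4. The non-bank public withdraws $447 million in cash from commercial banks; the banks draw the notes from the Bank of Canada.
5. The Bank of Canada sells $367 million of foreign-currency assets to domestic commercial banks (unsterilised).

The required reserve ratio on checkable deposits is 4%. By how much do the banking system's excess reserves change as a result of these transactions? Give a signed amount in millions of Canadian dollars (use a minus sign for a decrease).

Government spending $780 million: reserves +$780M, deposits +$780M.
Asset purchase (from non-banks) $333 million: reserves +$333M, deposits +$333M.
OMO sale (to banks) $554 million: reserves −$554M, deposits 0.
Currency withdrawal $447 million: reserves −$447M, deposits −$447M.
FX sale $367 million: reserves −$367M, deposits 0.
Totals: Δreserves = −$255M, Δdeposits = +$666M.
Δrequired reserves = 4% × +$666M = +$26.64M.
Δexcess reserves = Δreserves − Δrequired = −$255M − (+$26.64M) = -$281.64 million.

-$281.64 million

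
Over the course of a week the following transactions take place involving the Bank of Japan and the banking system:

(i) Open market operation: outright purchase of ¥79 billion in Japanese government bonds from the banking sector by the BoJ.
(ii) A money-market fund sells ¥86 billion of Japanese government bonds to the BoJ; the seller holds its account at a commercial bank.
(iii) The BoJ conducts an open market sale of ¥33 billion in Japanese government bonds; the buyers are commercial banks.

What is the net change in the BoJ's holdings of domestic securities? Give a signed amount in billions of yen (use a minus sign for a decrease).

OMO purchase (from banks) ¥79 billion: securities added to the BoJ's portfolio → +¥79B.
Asset purchase (from non-banks) ¥86 billion: securities added to the BoJ's portfolio → +¥86B.
OMO sale (to banks) ¥33 billion: securities removed from the BoJ's portfolio → −¥33B.
Net: 79 + 86 − 33 = +¥132 billion.

+¥132 billion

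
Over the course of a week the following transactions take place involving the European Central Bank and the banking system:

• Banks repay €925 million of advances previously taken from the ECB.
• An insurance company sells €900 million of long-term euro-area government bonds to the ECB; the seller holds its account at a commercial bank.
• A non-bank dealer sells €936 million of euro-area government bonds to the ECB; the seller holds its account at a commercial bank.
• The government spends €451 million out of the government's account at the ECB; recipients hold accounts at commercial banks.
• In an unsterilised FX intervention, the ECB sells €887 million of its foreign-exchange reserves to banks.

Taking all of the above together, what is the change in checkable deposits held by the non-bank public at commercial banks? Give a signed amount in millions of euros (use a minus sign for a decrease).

+€2287 million

ECB balance sheet:
  Assets:      Securities +€1836M, Loans to banks −€925M, Foreign assets −€887M
  Liabilities: Bank reserves +€475M, Government deposits −€451M
Commercial banking system:
  Assets:      Reserves at CB +€475M, Foreign assets +€887M
  Liabilities: Checkable deposits +€2287M, Borrowings from CB −€925M
So the change in checkable deposits held by the non-bank public at commercial banks is +€2287 million.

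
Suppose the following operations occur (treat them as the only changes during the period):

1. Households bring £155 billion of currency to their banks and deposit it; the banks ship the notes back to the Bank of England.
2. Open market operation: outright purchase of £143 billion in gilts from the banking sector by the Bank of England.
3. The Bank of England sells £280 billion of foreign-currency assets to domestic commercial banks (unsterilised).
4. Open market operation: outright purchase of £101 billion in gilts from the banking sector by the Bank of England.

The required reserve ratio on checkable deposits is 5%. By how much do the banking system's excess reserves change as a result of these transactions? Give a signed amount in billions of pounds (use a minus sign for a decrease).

Currency deposit £155 billion: reserves +£155B, deposits +£155B.
OMO purchase (from banks) £143 billion: reserves +£143B, deposits 0.
FX sale £280 billion: reserves −£280B, deposits 0.
OMO purchase (from banks) £101 billion: reserves +£101B, deposits 0.
Totals: Δreserves = +£119B, Δdeposits = +£155B.
Δrequired reserves = 5% × +£155B = +£7.75B.
Δexcess reserves = Δreserves − Δrequired = +£119B − (+£7.75B) = +£111.25 billion.

+£111.25 billion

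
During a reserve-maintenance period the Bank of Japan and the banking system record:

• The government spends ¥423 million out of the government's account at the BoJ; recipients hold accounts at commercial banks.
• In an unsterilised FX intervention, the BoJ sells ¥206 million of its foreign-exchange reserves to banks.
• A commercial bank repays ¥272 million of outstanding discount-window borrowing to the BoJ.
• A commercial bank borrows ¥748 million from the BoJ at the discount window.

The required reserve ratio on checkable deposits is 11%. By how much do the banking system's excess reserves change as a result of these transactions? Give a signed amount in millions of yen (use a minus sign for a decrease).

+¥646.47 million

Government spending ¥423 million: reserves +¥423M, deposits +¥423M.
FX sale ¥206 million: reserves −¥206M, deposits 0.
Discount-window repayment ¥272 million: reserves −¥272M, deposits 0.
Discount-window loan ¥748 million: reserves +¥748M, deposits 0.
Totals: Δreserves = +¥693M, Δdeposits = +¥423M.
Δrequired reserves = 11% × +¥423M = +¥46.53M.
Δexcess reserves = Δreserves − Δrequired = +¥693M − (+¥46.53M) = +¥646.47 million.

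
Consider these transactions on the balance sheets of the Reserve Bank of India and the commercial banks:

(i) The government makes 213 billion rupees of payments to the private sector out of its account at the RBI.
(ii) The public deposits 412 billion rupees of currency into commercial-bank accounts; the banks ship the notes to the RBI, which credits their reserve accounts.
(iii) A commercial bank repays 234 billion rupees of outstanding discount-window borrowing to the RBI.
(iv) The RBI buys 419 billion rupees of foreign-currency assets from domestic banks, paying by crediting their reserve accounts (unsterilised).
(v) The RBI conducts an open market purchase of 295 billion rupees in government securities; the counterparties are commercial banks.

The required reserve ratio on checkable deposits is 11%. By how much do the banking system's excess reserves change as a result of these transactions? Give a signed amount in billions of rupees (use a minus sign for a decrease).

+1036.25 billion

Government spending 213 billion rupees: reserves +213B, deposits +213B.
Currency deposit 412 billion rupees: reserves +412B, deposits +412B.
Discount-window repayment 234 billion rupees: reserves −234B, deposits 0.
FX purchase 419 billion rupees: reserves +419B, deposits 0.
OMO purchase (from banks) 295 billion rupees: reserves +295B, deposits 0.
Totals: Δreserves = +1105B, Δdeposits = +625B.
Δrequired reserves = 11% × +625B = +68.75B.
Δexcess reserves = Δreserves − Δrequired = +1105B − (+68.75B) = +1036.25 billion.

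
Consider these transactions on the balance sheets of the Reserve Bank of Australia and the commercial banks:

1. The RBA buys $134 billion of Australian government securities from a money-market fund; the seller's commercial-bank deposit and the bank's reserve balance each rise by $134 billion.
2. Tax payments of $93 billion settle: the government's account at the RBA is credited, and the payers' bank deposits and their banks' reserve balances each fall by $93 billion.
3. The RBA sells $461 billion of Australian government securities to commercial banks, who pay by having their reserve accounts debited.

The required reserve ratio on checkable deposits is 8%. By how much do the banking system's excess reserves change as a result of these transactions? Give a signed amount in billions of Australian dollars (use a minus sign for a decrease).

Asset purchase (from non-banks) $134 billion: reserves +$134B, deposits +$134B.
Government account inflow $93 billion: reserves −$93B, deposits −$93B.
OMO sale (to banks) $461 billion: reserves −$461B, deposits 0.
Totals: Δreserves = −$420B, Δdeposits = +$41B.
Δrequired reserves = 8% × +$41B = +$3.28B.
Δexcess reserves = Δreserves − Δrequired = −$420B − (+$3.28B) = -$423.28 billion.

-$423.28 billion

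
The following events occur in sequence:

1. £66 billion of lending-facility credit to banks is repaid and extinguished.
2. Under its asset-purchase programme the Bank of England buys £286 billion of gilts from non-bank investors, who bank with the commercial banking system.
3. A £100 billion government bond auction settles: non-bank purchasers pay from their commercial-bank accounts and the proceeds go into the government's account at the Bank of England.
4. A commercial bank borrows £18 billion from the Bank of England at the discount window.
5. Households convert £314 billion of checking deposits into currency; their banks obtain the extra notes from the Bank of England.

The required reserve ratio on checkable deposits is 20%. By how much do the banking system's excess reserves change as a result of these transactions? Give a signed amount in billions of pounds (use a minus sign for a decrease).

-£150.4 billion

Discount-window repayment £66 billion: reserves −£66B, deposits 0.
Asset purchase (from non-banks) £286 billion: reserves +£286B, deposits +£286B.
Government account inflow £100 billion: reserves −£100B, deposits −£100B.
Discount-window loan £18 billion: reserves +£18B, deposits 0.
Currency withdrawal £314 billion: reserves −£314B, deposits −£314B.
Totals: Δreserves = −£176B, Δdeposits = −£128B.
Δrequired reserves = 20% × −£128B = −£25.6B.
Δexcess reserves = Δreserves − Δrequired = −£176B − (−£25.6B) = -£150.4 billion.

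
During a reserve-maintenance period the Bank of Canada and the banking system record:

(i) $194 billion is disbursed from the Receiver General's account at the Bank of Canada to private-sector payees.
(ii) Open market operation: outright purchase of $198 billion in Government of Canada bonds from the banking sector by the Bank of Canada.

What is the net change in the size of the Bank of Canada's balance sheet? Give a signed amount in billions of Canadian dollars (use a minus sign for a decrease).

Government spending $194 billion: only the composition of liabilities changes → 0.
OMO purchase (from banks) $198 billion: a Bank of Canada asset is acquired → +$198B.
Net: 0 + 198 = +$198 billion.

+$198 billion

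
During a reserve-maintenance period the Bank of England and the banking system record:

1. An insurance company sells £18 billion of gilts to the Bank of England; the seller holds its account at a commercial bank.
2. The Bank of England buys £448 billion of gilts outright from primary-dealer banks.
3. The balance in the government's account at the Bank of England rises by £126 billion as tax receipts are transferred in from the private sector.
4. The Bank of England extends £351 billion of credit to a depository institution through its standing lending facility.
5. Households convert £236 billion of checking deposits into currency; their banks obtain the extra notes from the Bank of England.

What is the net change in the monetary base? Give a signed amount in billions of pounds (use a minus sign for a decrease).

+£691 billion

Bank of England balance sheet:
  Assets:      Securities +£466B, Loans to banks +£351B
  Liabilities: Bank reserves +£455B, Currency in circulation +£236B, Government deposits +£126B
Monetary base = currency + reserves: +£236B + (+£455B) = +£691 billion.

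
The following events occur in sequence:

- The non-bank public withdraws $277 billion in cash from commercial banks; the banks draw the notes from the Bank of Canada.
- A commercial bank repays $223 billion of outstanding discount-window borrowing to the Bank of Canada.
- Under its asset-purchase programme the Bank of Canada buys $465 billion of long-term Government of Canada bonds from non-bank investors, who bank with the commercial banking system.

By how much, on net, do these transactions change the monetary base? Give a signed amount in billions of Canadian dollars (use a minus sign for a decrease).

+$242 billion

Currency withdrawal $277 billion: just a shift between currency and reserves — both are base money → 0.
Discount-window repayment $223 billion: Bank of Canada balance sheet contracts → −$223B.
Asset purchase (from non-banks) $465 billion: Bank of Canada balance sheet expands → +$465B.
Net: 0 − 223 + 465 = +$242 billion.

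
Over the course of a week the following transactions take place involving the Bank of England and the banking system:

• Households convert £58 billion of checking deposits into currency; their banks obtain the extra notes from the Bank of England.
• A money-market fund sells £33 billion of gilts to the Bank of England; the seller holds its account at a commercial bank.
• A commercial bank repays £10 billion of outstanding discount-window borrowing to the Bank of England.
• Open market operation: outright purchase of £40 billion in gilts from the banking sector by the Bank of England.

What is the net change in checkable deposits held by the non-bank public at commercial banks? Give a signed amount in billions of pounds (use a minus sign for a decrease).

-£25 billion

Currency withdrawal £58 billion: non-bank counterparties' bank balances fall → −£58B.
Asset purchase (from non-banks) £33 billion: non-bank counterparties' bank balances rise → +£33B.
Discount-window repayment £10 billion: the counterparty is a bank, so public deposits are unchanged → 0.
OMO purchase (from banks) £40 billion: the counterparty is a bank, so public deposits are unchanged → 0.
Net: −58 + 33 + 0 + 0 = -£25 billion.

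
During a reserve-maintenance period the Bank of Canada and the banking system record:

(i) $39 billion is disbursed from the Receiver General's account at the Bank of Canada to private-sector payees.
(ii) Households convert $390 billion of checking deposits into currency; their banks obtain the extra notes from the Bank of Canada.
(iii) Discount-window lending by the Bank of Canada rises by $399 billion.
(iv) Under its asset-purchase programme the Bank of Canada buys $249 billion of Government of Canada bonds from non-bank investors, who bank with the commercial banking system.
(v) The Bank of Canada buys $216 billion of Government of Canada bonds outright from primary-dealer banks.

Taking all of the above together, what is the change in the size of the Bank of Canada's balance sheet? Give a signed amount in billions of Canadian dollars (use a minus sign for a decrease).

+$864 billion

Government spending $39 billion: only the composition of liabilities changes → 0.
Currency withdrawal $390 billion: only the composition of liabilities changes → 0.
Discount-window loan $399 billion: a Bank of Canada asset is acquired → +$399B.
Asset purchase (from non-banks) $249 billion: a Bank of Canada asset is acquired → +$249B.
OMO purchase (from banks) $216 billion: a Bank of Canada asset is acquired → +$216B.
Net: 0 + 0 + 399 + 249 + 216 = +$864 billion.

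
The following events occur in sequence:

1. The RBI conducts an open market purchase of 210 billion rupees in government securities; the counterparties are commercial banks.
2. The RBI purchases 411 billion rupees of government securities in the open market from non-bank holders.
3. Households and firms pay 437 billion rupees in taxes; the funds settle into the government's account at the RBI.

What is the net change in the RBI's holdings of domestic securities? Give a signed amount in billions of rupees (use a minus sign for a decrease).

+621 billion

OMO purchase (from banks) 210 billion rupees: securities added to the RBI's portfolio → +210B.
Asset purchase (from non-banks) 411 billion rupees: securities added to the RBI's portfolio → +411B.
Government account inflow 437 billion rupees: the RBI's securities portfolio is untouched → 0.
Net: 210 + 411 + 0 = +621 billion.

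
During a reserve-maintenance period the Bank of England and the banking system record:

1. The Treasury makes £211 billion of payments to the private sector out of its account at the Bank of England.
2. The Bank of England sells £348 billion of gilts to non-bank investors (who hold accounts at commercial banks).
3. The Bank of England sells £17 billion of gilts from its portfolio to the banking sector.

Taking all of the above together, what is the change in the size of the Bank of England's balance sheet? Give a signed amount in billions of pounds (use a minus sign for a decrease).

Bank of England balance sheet:
  Assets:      Securities −£365B
  Liabilities: Bank reserves −£154B, Government deposits −£211B
Commercial banking system:
  Assets:      Reserves at CB −£154B, Securities +£17B
  Liabilities: Checkable deposits −£137B
Change in total Bank of England assets = -£365 billion.

-£365 billion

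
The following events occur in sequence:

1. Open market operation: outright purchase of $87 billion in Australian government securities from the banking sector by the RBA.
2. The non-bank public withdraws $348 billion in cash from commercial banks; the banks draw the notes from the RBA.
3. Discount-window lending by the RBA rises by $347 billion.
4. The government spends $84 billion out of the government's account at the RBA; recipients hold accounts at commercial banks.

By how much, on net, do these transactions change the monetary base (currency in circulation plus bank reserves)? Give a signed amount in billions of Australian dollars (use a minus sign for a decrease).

OMO purchase (from banks) $87 billion: RBA balance sheet expands → +$87B.
Currency withdrawal $348 billion: just a shift between currency and reserves — both are base money → 0.
Discount-window loan $347 billion: RBA balance sheet expands → +$347B.
Government spending $84 billion: a non-base liability converts back to reserves → +$84B.
Net: 87 + 0 + 347 + 84 = +$518 billion.

+$518 billion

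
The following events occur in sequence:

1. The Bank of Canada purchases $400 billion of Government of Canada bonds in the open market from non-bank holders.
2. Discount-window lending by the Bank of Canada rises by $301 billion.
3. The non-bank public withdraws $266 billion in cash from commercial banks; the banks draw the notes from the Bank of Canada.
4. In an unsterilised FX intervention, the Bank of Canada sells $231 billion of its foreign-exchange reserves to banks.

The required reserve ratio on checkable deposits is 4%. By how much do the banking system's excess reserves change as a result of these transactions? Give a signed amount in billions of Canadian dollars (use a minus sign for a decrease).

Asset purchase (from non-banks) $400 billion: reserves +$400B, deposits +$400B.
Discount-window loan $301 billion: reserves +$301B, deposits 0.
Currency withdrawal $266 billion: reserves −$266B, deposits −$266B.
FX sale $231 billion: reserves −$231B, deposits 0.
Totals: Δreserves = +$204B, Δdeposits = +$134B.
Δrequired reserves = 4% × +$134B = +$5.36B.
Δexcess reserves = Δreserves − Δrequired = +$204B − (+$5.36B) = +$198.64 billion.

+$198.64 billion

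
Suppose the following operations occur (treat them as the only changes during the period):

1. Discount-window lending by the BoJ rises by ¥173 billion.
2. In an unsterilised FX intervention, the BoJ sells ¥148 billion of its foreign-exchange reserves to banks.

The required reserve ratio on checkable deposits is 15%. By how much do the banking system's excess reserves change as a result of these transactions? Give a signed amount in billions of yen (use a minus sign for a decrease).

Discount-window loan ¥173 billion: reserves +¥173B, deposits 0.
FX sale ¥148 billion: reserves −¥148B, deposits 0.
Totals: Δreserves = +¥25B, Δdeposits = 0.
Δrequired reserves = 15% × 0 = 0.
Δexcess reserves = Δreserves − Δrequired = +¥25B − (0) = +¥25 billion.

+¥25 billion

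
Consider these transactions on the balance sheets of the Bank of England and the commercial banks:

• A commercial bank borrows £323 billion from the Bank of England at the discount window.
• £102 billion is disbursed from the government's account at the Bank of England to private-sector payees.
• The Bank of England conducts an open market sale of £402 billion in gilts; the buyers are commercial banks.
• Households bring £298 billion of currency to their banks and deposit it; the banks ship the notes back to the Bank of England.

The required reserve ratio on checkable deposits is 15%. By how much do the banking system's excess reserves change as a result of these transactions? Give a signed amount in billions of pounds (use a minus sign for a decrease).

Discount-window loan £323 billion: reserves +£323B, deposits 0.
Government spending £102 billion: reserves +£102B, deposits +£102B.
OMO sale (to banks) £402 billion: reserves −£402B, deposits 0.
Currency deposit £298 billion: reserves +£298B, deposits +£298B.
Totals: Δreserves = +£321B, Δdeposits = +£400B.
Δrequired reserves = 15% × +£400B = +£60B.
Δexcess reserves = Δreserves − Δrequired = +£321B − (+£60B) = +£261 billion.

+£261 billion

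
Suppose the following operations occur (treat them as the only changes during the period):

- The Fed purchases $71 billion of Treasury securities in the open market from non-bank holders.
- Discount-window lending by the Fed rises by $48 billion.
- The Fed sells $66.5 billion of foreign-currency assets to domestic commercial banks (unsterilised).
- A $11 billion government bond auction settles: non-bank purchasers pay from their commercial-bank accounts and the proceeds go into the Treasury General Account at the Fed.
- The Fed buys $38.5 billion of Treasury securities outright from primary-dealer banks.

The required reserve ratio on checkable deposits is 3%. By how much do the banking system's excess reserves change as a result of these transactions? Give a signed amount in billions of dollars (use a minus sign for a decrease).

Asset purchase (from non-banks) $71 billion: reserves +$71B, deposits +$71B.
Discount-window loan $48 billion: reserves +$48B, deposits 0.
FX sale $66.5 billion: reserves −$66.5B, deposits 0.
Government account inflow $11 billion: reserves −$11B, deposits −$11B.
OMO purchase (from banks) $38.5 billion: reserves +$38.5B, deposits 0.
Totals: Δreserves = +$80B, Δdeposits = +$60B.
Δrequired reserves = 3% × +$60B = +$1.8B.
Δexcess reserves = Δreserves − Δrequired = +$80B − (+$1.8B) = +$78.2 billion.

+$78.2 billion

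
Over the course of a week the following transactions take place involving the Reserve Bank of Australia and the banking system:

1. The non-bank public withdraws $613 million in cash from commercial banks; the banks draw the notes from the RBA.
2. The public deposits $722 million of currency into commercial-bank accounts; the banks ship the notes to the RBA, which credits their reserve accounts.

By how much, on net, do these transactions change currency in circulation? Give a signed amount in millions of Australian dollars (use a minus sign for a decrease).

RBA balance sheet:
  Assets:      no change
  Liabilities: Bank reserves +$109M, Currency in circulation −$109M
Commercial banking system:
  Assets:      Reserves at CB +$109M
  Liabilities: Checkable deposits +$109M
So the change in currency in circulation is -$109 million.

-$109 million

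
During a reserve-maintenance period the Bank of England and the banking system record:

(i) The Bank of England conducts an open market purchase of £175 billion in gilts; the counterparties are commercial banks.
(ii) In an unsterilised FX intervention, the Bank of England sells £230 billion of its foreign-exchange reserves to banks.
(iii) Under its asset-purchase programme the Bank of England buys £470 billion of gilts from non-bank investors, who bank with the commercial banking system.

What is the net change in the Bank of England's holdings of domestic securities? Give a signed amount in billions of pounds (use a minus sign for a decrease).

OMO purchase (from banks) £175 billion: securities added to the Bank of England's portfolio → +£175B.
FX sale £230 billion: the Bank of England's securities portfolio is untouched → 0.
Asset purchase (from non-banks) £470 billion: securities added to the Bank of England's portfolio → +£470B.
Net: 175 + 0 + 470 = +£645 billion.

+£645 billion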